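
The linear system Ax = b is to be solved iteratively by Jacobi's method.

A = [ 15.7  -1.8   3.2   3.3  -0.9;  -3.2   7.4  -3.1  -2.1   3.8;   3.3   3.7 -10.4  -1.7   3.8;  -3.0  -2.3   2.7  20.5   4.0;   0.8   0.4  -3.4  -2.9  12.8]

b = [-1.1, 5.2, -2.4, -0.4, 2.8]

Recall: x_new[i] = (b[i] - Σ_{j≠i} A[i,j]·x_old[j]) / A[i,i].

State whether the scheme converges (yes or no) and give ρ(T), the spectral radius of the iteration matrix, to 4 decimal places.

yes, ρ = 0.6057

Diagonal D = diag(15.7, 7.4, -10.4, 20.5, 12.8); L, U strict lower/upper.
T_J = -D⁻¹(L+U): T[2,4] = -(3.8)/(-10.4) = +0.3654; T[2,2] = 0.
  T[0,:] = [+0.0000, +0.1146, -0.2038, -0.2102, +0.0573]
  T[1,:] = [+0.4324, +0.0000, +0.4189, +0.2838, -0.5135]
  T[2,:] = [+0.3173, +0.3558, +0.0000, -0.1635, +0.3654]
  T[3,:] = [+0.1463, +0.1122, -0.1317, +0.0000, -0.1951]
  T[4,:] = [-0.0625, -0.0312, +0.2656, +0.2266, +0.0000]
|roots of det(T-λI)|: 0.6057, 0.3208, 0.3208, 0.2388, 0.0980.
ρ(T) = max|λ| = 0.6057; 0.6057 < 1 ⇒ converges.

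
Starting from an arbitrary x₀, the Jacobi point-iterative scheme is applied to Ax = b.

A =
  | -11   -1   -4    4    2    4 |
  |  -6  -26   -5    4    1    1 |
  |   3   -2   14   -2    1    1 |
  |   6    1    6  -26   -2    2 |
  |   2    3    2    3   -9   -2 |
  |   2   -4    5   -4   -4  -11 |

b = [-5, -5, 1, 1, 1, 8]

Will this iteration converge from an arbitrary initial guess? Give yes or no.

yes

Diagonal D = diag(-11, -26, 14, -26, -9, -11); L, U strict lower/upper.
Jacobi T = -D⁻¹(L+U): T[0,1] = -(-1)/(-11) = -0.0909; T[0,0] = 0.
  T[0,:] = [+0.0000 -0.0909 -0.3636 +0.3636 +0.1818 +0.3636]
  T[1,:] = [-0.2308 +0.0000 -0.1923 +0.1538 +0.0385 +0.0385]
  T[2,:] = [-0.2143 +0.1429 +0.0000 +0.1429 -0.0714 -0.0714]
  T[3,:] = [+0.2308 +0.0385 +0.2308 +0.0000 -0.0769 +0.0769]
  T[4,:] = [+0.2222 +0.3333 +0.2222 +0.3333 +0.0000 -0.2222]
  T[5,:] = [+0.1818 -0.3636 +0.4545 -0.3636 -0.3636 +0.0000]
|roots of det(T-λI)|: 0.6484, 0.3756, 0.3756, 0.2305, 0.1410, 0.0284.
ρ = 0.6484; 0.6484 < 1, so it converges for any x₀.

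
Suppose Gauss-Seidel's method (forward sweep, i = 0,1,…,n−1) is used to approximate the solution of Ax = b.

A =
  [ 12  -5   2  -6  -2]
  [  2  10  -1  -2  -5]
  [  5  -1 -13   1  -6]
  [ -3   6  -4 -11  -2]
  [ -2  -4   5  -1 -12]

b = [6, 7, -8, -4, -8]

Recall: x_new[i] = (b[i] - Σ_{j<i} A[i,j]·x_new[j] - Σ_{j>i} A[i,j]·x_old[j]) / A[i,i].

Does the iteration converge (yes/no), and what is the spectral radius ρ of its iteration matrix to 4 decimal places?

yes, ρ = 0.5789

Write A = D+L+U with D = diag(12, 10, -13, -11, -12).
Gauss-Seidel: T = -(D+L)⁻¹U, row 0 first, T[0,1] = -(-5)/(12) = +0.4167; later rows by forward substitution.
  T[0,:] = [+0.0000, +0.4167, -0.1667, +0.5000, +0.1667]
  T[1,:] = [+0.0000, -0.0833, +0.1333, +0.1000, +0.4667]
  T[2,:] = [+0.0000, +0.1667, -0.0744, +0.2615, -0.4333]
  T[3,:] = [+0.0000, -0.2197, +0.1452, -0.1769, +0.1848]
  T[4,:] = [+0.0000, +0.0461, -0.0598, +0.0071, -0.3793]
moduli |λ_i(T)| = 0.5789, 0.1544, 0.0441, 0.0247, 0.0000.
spectral radius ρ = 0.5789; 0.5789 < 1: convergent.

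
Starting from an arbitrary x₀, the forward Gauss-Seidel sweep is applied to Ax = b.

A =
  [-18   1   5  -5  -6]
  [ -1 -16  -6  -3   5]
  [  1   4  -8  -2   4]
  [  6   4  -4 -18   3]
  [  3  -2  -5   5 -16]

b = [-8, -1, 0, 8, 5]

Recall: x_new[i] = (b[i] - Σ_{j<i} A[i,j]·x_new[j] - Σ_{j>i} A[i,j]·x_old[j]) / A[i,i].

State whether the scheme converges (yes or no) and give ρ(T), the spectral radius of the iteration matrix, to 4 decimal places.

Split A = D + L + U, D = diag(-18, -16, -8, -18, -16).
T_GS = -(D+L)⁻¹U: row 0 first, T[0,4] = -(-6)/(-18) = -0.3333; later rows by forward substitution.
  T[0,:] = [+0.0000, +0.0556, +0.2778, -0.2778, -0.3333]
  T[1,:] = [+0.0000, -0.0035, -0.3924, -0.1701, +0.3333]
  T[2,:] = [+0.0000, +0.0052, -0.1615, -0.3698, +0.6250]
  T[3,:] = [+0.0000, +0.0166, +0.0413, -0.0482, -0.0093]
  T[4,:] = [+0.0000, +0.0144, +0.1645, +0.0697, -0.3024]
moduli |λ_i(T)| = 0.5459, 0.0689, 0.0689, 0.0627, 0.0000.
spectral radius ρ = 0.5459; 0.5459 < 1, so it converges for any x₀.

yes, ρ = 0.5459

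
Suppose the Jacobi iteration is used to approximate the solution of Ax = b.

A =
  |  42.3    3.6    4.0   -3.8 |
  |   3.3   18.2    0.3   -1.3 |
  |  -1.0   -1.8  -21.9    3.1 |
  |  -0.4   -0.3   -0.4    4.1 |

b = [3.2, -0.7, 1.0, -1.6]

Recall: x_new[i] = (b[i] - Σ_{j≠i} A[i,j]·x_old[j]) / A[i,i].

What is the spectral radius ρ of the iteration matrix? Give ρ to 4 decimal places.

Let D = diag(42.3, 18.2, -21.9, 4.1); L, U the strict triangles.
Jacobi: T = -D⁻¹(L+U), T[0,2] = -(4)/(42.3) = -0.0946; T[0,0] = 0.
  T[0,:] = [+0.0000, -0.0851, -0.0946, +0.0898]
  T[1,:] = [-0.1813, +0.0000, -0.0165, +0.0714]
  T[2,:] = [-0.0457, -0.0822, +0.0000, +0.1416]
  T[3,:] = [+0.0976, +0.0732, +0.0976, +0.0000]
|eigenvalues of T|: 0.2691, 0.1138, 0.1138, 0.0477.
spectral radius ρ = 0.2691; 0.2691 < 1 ⇒ converges.

0.2691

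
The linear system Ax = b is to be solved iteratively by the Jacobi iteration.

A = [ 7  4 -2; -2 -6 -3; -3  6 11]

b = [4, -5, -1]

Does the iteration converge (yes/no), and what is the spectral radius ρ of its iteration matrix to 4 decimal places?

yes, ρ = 0.8347

A = D + L + U where D = diag(7, -6, 11).
Jacobi T = -D⁻¹(L+U): T[0,1] = -(4)/(7) = -0.5714; T[0,0] = 0.
  T[0,:] = [+0.0000, -0.5714, +0.2857]
  T[1,:] = [-0.3333, +0.0000, -0.5000]
  T[2,:] = [+0.2727, -0.5455, +0.0000]
|λ(T)| sorted: 0.8347, 0.5537, 0.2810.
ρ(T) = max|λ| = 0.8347; 0.8347 < 1, so it converges for any x₀.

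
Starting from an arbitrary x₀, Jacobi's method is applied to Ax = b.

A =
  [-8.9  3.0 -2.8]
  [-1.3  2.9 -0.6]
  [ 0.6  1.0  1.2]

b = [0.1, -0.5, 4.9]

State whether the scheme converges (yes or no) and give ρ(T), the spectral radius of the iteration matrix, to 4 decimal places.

Let D = diag(-8.9, 2.9, 1.2); L, U the strict triangles.
Jacobi: T = -D⁻¹(L+U), T[2,0] = -(0.6)/(1.2) = -0.5000; T[2,2] = 0.
  T[0,:] = [+0.0000  +0.3371  -0.3146]
  T[1,:] = [+0.4483  +0.0000  +0.2069]
  T[2,:] = [-0.5000  -0.8333  +0.0000]
|eigenvalues of T|: 0.5381, 0.3919, 0.3919.
spectral radius ρ = 0.5381; 0.5381 < 1: convergent.

yes, ρ = 0.5381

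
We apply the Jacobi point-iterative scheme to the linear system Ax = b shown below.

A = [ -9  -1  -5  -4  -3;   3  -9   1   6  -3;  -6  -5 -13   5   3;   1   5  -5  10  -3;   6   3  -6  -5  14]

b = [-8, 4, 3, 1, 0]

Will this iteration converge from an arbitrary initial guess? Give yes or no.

A = D + L + U where D = diag(-9, -9, -13, 10, 14).
Jacobi T = -D⁻¹(L+U): T[2,1] = -(-5)/(-13) = -0.3846; T[2,2] = 0.
  T[0,:] = [+0.0000  -0.1111  -0.5556  -0.4444  -0.3333]
  T[1,:] = [+0.3333  +0.0000  +0.1111  +0.6667  -0.3333]
  T[2,:] = [-0.4615  -0.3846  +0.0000  +0.3846  +0.2308]
  T[3,:] = [-0.1000  -0.5000  +0.5000  +0.0000  +0.3000]
  T[4,:] = [-0.4286  -0.2143  +0.4286  +0.3571  +0.0000]
|eigenvalues of T|: 1.1316, 0.6241, 0.6241, 0.5904, 0.3171.
ρ(T) = max|λ| = 1.1316; 1.1316 > 1: divergent.

no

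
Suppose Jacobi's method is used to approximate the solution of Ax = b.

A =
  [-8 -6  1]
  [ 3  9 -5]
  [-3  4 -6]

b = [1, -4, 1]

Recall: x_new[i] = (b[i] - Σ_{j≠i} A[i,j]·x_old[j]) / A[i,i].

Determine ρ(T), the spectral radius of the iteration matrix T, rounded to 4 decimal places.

Let D = diag(-8, 9, -6); L, U the strict triangles.
Jacobi: T = -D⁻¹(L+U), T[0,2] = -(1)/(-8) = +0.1250; T[0,0] = 0.
  T[0,:] = [+0.0000  -0.7500  +0.1250]
  T[1,:] = [-0.3333  +0.0000  +0.5556]
  T[2,:] = [-0.5000  +0.6667  +0.0000]
|roots of det(T-λI)|: 0.8743, 0.4544, 0.4544.
spectral radius ρ = 0.8743; 0.8743 < 1, so it converges for any x₀.

0.8743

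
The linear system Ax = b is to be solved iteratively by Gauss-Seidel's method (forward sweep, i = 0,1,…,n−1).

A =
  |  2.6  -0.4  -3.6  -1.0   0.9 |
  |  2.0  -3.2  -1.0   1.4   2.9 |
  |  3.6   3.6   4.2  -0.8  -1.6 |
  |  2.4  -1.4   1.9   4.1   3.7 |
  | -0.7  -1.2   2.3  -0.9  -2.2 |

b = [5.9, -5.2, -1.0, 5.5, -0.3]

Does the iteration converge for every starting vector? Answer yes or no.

no

Diagonal D = diag(2.6, -3.2, 4.2, 4.1, -2.2); L, U strict lower/upper.
GS T = -(D+L)⁻¹U: row 0 first, T[0,1] = -(-0.4)/(2.6) = +0.1538; later rows by forward substitution.
  T[0,:] = [+0.0000  +0.1538  +1.3846  +0.3846  -0.3462]
  T[1,:] = [+0.0000  +0.0962  +0.5529  +0.6779  +0.6899]
  T[2,:] = [+0.0000  -0.2143  -1.6607  -0.7202  +0.0863]
  T[3,:] = [+0.0000  +0.0421  +0.1479  +0.3401  -0.5042]
  T[4,:] = [+0.0000  -0.3426  -2.5388  -1.3842  +0.0303]
|eigenvalues of T|: 1.5435, 0.6882, 0.3460, 0.0072, 0.0000.
ρ(T) = max|λ| = 1.5435; 1.5435 > 1: divergent.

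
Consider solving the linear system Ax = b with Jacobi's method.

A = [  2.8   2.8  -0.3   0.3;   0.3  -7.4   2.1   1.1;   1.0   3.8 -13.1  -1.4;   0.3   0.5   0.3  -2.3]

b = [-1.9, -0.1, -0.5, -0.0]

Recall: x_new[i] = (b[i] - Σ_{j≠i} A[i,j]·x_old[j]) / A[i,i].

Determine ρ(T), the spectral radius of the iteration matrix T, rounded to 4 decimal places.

0.4185

Diagonal D = diag(2.8, -7.4, -13.1, -2.3); L, U strict lower/upper.
T_J = -D⁻¹(L+U): T[0,3] = -(0.3)/(2.8) = -0.1071; T[0,0] = 0.
  T[0,:] = [+0.0000, -1.0000, +0.1071, -0.1071]
  T[1,:] = [+0.0405, +0.0000, +0.2838, +0.1486]
  T[2,:] = [+0.0763, +0.2901, +0.0000, -0.1069]
  T[3,:] = [+0.1304, +0.2174, +0.1304, +0.0000]
|λ(T)| sorted: 0.4185, 0.3132, 0.3132, 0.0641.
ρ = 0.4185; 0.4185 < 1, so it converges for any x₀.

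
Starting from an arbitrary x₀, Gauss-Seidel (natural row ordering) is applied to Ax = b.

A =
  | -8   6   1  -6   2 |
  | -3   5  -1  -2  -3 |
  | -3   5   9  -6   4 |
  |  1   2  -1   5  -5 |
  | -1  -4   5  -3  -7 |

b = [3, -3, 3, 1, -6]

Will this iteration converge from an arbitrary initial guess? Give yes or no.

A = D + L + U where D = diag(-8, 5, 9, 5, -7).
GS T = -(D+L)⁻¹U: row 0 first, T[0,4] = -(2)/(-8) = +0.2500; later rows by forward substitution.
  T[0,:] = [+0.0000 +0.7500 +0.1250 -0.7500 +0.2500]
  T[1,:] = [+0.0000 +0.4500 +0.2750 -0.0500 +0.7500]
  T[2,:] = [+0.0000 +0.0000 -0.1111 +0.4444 -0.7778]
  T[3,:] = [+0.0000 -0.3300 -0.1572 +0.2589 +0.4944]
  T[4,:] = [+0.0000 -0.2229 -0.1870 +0.3422 -1.2317]
|eigenvalues of T|: 1.3677, 0.4940, 0.4940, 0.0428, 0.0000.
spectral radius ρ = 1.3677; 1.3677 > 1: divergent.

no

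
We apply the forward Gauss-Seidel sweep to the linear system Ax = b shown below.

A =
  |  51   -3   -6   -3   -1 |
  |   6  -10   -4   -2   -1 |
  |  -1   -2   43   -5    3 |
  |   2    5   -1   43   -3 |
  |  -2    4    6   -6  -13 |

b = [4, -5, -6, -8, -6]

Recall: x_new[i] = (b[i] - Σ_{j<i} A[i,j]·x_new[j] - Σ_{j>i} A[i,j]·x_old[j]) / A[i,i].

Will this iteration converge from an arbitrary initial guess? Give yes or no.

yes

A = D + L + U where D = diag(51, -10, 43, 43, -13).
GS T = -(D+L)⁻¹U: row 0 first, T[0,3] = -(-3)/(51) = +0.0588; later rows by forward substitution.
  T[0,:] = [+0.0000  +0.0588  +0.1176  +0.0588  +0.0196]
  T[1,:] = [+0.0000  +0.0353  -0.3294  -0.1647  -0.0882]
  T[2,:] = [+0.0000  +0.0030  -0.0126  +0.1100  -0.0734]
  T[3,:] = [+0.0000  -0.0068  +0.0325  +0.0190  +0.0774]
  T[4,:] = [+0.0000  +0.0063  -0.1403  -0.0177  -0.0998]
eigenvalue magnitudes: 0.1835, 0.0557, 0.0536, 0.0536, 0.0000.
ρ = 0.1835; 0.1835 < 1: convergent.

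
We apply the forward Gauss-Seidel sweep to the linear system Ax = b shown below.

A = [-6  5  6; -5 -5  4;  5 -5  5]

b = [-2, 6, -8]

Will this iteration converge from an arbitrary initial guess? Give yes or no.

Write A = D+L+U with D = diag(-6, -5, 5).
GS T = -(D+L)⁻¹U: row 0 first, T[0,2] = -(6)/(-6) = +1.0000; later rows by forward substitution.
  T[0,:] = [+0.0000, +0.8333, +1.0000]
  T[1,:] = [+0.0000, -0.8333, -0.2000]
  T[2,:] = [+0.0000, -1.6667, -1.2000]
|eigenvalues of T|: 1.6224, 0.4109, 0.0000.
spectral radius ρ = 1.6224; 1.6224 > 1: divergent.

no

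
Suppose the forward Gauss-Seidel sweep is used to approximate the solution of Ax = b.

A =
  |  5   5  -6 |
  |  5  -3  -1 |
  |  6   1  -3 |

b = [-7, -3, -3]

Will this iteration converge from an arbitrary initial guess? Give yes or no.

Write A = D+L+U with D = diag(5, -3, -3).
Gauss-Seidel: T = -(D+L)⁻¹U, row 0 first, T[0,1] = -(5)/(5) = -1.0000; later rows by forward substitution.
  T[0,:] = [+0.0000  -1.0000  +1.2000]
  T[1,:] = [+0.0000  -1.6667  +1.6667]
  T[2,:] = [+0.0000  -2.5556  +2.9556]
|λ(T)| sorted: 1.6846, 0.3957, 0.0000.
spectral radius ρ = 1.6846; 1.6846 > 1 ⇒ diverges.

no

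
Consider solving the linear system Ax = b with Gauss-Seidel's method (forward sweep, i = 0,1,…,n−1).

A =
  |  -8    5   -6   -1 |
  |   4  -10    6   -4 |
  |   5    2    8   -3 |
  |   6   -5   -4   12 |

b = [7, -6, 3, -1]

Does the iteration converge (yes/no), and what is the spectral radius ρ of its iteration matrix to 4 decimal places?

yes, ρ = 0.8919

Let D = diag(-8, -10, 8, 12); L, U the strict triangles.
T_GS = -(D+L)⁻¹U: row 0 first, T[0,3] = -(-1)/(-8) = -0.1250; later rows by forward substitution.
  T[0,:] = [+0.0000 +0.6250 -0.7500 -0.1250]
  T[1,:] = [+0.0000 +0.2500 +0.3000 -0.4500]
  T[2,:] = [+0.0000 -0.4531 +0.3937 +0.5656]
  T[3,:] = [+0.0000 -0.3594 +0.6312 +0.0635]
eigenvalue magnitudes: 0.8919, 0.3879, 0.2033, 0.0000.
ρ(T) = max|λ| = 0.8919; 0.8919 < 1 ⇒ converges.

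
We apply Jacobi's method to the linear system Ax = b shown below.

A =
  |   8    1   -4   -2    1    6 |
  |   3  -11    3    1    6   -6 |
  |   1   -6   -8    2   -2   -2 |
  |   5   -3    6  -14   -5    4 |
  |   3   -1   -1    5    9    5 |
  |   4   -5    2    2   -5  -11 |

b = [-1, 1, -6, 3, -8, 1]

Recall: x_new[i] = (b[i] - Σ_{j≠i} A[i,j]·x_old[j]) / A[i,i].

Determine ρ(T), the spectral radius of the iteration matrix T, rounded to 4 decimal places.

Diagonal D = diag(8, -11, -8, -14, 9, -11); L, U strict lower/upper.
T_J = -D⁻¹(L+U): T[5,0] = -(4)/(-11) = +0.3636; T[5,5] = 0.
  T[0,:] = [+0.0000, -0.1250, +0.5000, +0.2500, -0.1250, -0.7500]
  T[1,:] = [+0.2727, +0.0000, +0.2727, +0.0909, +0.5455, -0.5455]
  T[2,:] = [+0.1250, -0.7500, +0.0000, +0.2500, -0.2500, -0.2500]
  T[3,:] = [+0.3571, -0.2143, +0.4286, +0.0000, -0.3571, +0.2857]
  T[4,:] = [-0.3333, +0.1111, +0.1111, -0.5556, +0.0000, -0.5556]
  T[5,:] = [+0.3636, -0.4545, +0.1818, +0.1818, -0.4545, +0.0000]
|eigenvalues of T|: 1.1202, 0.6507, 0.5137, 0.5137, 0.4313, 0.4313.
spectral radius ρ = 1.1202; 1.1202 > 1: divergent.

1.1202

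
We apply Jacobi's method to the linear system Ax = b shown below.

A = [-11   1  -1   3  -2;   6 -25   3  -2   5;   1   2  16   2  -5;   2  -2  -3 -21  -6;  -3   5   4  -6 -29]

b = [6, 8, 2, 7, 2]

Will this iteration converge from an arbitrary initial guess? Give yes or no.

A = D + L + U where D = diag(-11, -25, 16, -21, -29).
T_J = -D⁻¹(L+U): T[1,4] = -(5)/(-25) = +0.2000; T[1,1] = 0.
  T[0,:] = [+0.0000, +0.0909, -0.0909, +0.2727, -0.1818]
  T[1,:] = [+0.2400, +0.0000, +0.1200, -0.0800, +0.2000]
  T[2,:] = [-0.0625, -0.1250, +0.0000, -0.1250, +0.3125]
  T[3,:] = [+0.0952, -0.0952, -0.1429, +0.0000, -0.2857]
  T[4,:] = [-0.1034, +0.1724, +0.1379, -0.2069, +0.0000]
|eigenvalues of T|: 0.5091, 0.2812, 0.2812, 0.1335, 0.0831.
ρ = 0.5091; 0.5091 < 1: convergent.

yes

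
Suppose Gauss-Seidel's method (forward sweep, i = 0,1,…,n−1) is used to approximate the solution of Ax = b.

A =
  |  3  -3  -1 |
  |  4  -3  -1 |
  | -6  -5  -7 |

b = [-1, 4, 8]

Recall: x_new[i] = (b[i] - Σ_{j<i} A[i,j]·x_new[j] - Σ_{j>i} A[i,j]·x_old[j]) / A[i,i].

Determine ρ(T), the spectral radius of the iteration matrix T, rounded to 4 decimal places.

1.2053

A = D + L + U where D = diag(3, -3, -7).
T_GS = -(D+L)⁻¹U: row 0 first, T[0,2] = -(-1)/(3) = +0.3333; later rows by forward substitution.
  T[0,:] = [+0.0000  +1.0000  +0.3333]
  T[1,:] = [+0.0000  +1.3333  +0.1111]
  T[2,:] = [+0.0000  -1.8095  -0.3651]
|roots of det(T-λI)|: 1.2053, 0.2370, 0.0000.
ρ = 1.2053; 1.2053 > 1 ⇒ diverges.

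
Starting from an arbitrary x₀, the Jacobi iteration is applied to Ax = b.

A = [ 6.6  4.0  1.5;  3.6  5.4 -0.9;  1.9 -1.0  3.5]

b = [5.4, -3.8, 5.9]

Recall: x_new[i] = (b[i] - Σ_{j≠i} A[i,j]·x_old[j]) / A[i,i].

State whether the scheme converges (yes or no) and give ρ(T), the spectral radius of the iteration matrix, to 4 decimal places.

yes, ρ = 0.8324

A = D + L + U where D = diag(6.6, 5.4, 3.5).
Jacobi: T = -D⁻¹(L+U), T[0,1] = -(4)/(6.6) = -0.6061; T[0,0] = 0.
  T[0,:] = [+0.0000  -0.6061  -0.2273]
  T[1,:] = [-0.6667  +0.0000  +0.1667]
  T[2,:] = [-0.5429  +0.2857  +0.0000]
eigenvalue magnitudes: 0.8324, 0.6515, 0.1809.
ρ(T) = max|λ| = 0.8324; 0.8324 < 1 ⇒ converges.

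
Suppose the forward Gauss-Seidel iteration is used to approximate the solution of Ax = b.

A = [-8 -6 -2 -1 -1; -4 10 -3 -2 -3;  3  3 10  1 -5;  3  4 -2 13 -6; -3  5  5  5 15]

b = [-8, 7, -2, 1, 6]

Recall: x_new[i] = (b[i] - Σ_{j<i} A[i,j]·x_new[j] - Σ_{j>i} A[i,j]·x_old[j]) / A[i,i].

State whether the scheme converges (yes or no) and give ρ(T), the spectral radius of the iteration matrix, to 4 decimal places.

A = D + L + U where D = diag(-8, 10, 10, 13, 15).
GS T = -(D+L)⁻¹U: row 0 first, T[0,4] = -(-1)/(-8) = -0.1250; later rows by forward substitution.
  T[0,:] = [+0.0000 -0.7500 -0.2500 -0.1250 -0.1250]
  T[1,:] = [+0.0000 -0.3000 +0.2000 +0.1500 +0.2500]
  T[2,:] = [+0.0000 +0.3150 +0.0150 -0.1075 +0.4625]
  T[3,:] = [+0.0000 +0.3138 -0.0015 -0.0338 +0.4846]
  T[4,:] = [+0.0000 -0.2596 -0.1212 -0.0279 -0.4240]
|λ(T)| sorted: 0.5656, 0.2744, 0.2744, 0.0488, 0.0000.
spectral radius ρ = 0.5656; 0.5656 < 1: convergent.

yes, ρ = 0.5656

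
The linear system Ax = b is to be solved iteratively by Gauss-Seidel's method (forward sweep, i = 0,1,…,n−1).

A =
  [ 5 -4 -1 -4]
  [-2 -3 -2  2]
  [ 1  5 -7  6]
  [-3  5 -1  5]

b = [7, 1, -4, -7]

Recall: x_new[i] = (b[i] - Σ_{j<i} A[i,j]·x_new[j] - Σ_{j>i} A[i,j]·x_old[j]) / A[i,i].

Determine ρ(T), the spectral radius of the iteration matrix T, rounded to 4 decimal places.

Write A = D+L+U with D = diag(5, -3, -7, 5).
Gauss-Seidel: T = -(D+L)⁻¹U, row 0 first, T[0,3] = -(-4)/(5) = +0.8000; later rows by forward substitution.
  T[0,:] = [+0.0000 +0.8000 +0.2000 +0.8000]
  T[1,:] = [+0.0000 -0.5333 -0.8000 +0.1333]
  T[2,:] = [+0.0000 -0.2667 -0.5429 +1.0667]
  T[3,:] = [+0.0000 +0.9600 +0.8114 +0.5600]
|λ(T)| sorted: 1.5846, 0.8693, 0.1991, 0.0000.
ρ = 1.5846; 1.5846 > 1 ⇒ diverges.

1.5846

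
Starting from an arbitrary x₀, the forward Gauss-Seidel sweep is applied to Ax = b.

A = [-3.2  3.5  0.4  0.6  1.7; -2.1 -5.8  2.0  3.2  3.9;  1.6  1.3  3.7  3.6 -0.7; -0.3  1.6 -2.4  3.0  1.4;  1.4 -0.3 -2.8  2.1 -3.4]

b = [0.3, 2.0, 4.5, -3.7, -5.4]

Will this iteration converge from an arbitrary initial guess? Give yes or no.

no

Diagonal D = diag(-3.2, -5.8, 3.7, 3, -3.4); L, U strict lower/upper.
T_GS = -(D+L)⁻¹U: row 0 first, T[0,3] = -(0.6)/(-3.2) = +0.1875; later rows by forward substitution.
  T[0,:] = [+0.0000, +1.0938, +0.1250, +0.1875, +0.5312]
  T[1,:] = [+0.0000, -0.3960, +0.2996, +0.4838, +0.4801]
  T[2,:] = [+0.0000, -0.3338, -0.1593, -1.2241, -0.2092]
  T[3,:] = [+0.0000, +0.0535, -0.2747, -1.2185, -0.8369]
  T[4,:] = [+0.0000, +0.7933, -0.0134, +0.2899, -0.1683]
|λ(T)| sorted: 1.5928, 0.4502, 0.4502, 0.2184, 0.0000.
ρ = 1.5928; 1.5928 > 1, so it fails to converge.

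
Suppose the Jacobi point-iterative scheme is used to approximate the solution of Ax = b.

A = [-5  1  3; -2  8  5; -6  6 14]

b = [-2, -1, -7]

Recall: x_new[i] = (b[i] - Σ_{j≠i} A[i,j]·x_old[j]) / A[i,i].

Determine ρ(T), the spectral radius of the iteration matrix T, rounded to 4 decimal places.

0.8452

Diagonal D = diag(-5, 8, 14); L, U strict lower/upper.
Jacobi: T = -D⁻¹(L+U), T[2,1] = -(6)/(14) = -0.4286; T[2,2] = 0.
  T[0,:] = [+0.0000 +0.2000 +0.6000]
  T[1,:] = [+0.2500 +0.0000 -0.6250]
  T[2,:] = [+0.4286 -0.4286 +0.0000]
eigenvalue magnitudes: 0.8452, 0.6205, 0.2247.
ρ(T) = max|λ| = 0.8452; 0.8452 < 1: convergent.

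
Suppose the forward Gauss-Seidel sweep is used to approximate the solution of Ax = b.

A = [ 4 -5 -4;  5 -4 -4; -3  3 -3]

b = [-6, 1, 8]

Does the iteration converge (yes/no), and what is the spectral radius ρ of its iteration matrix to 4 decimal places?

Let D = diag(4, -4, -3); L, U the strict triangles.
GS T = -(D+L)⁻¹U: row 0 first, T[0,2] = -(-4)/(4) = +1.0000; later rows by forward substitution.
  T[0,:] = [+0.0000, +1.2500, +1.0000]
  T[1,:] = [+0.0000, +1.5625, +0.2500]
  T[2,:] = [+0.0000, +0.3125, -0.7500]
eigenvalue magnitudes: 1.5958, 0.7833, 0.0000.
spectral radius ρ = 1.5958; 1.5958 > 1 ⇒ diverges.

no, ρ = 1.5958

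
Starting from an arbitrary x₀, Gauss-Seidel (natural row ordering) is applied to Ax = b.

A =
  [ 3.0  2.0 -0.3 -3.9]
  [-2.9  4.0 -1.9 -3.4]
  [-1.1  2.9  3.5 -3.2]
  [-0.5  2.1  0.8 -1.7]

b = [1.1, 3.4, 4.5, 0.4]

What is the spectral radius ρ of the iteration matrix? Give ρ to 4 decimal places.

Let D = diag(3, 4, 3.5, -1.7); L, U the strict triangles.
Gauss-Seidel: T = -(D+L)⁻¹U, row 0 first, T[0,3] = -(-3.9)/(3) = +1.3000; later rows by forward substitution.
  T[0,:] = [+0.0000 -0.6667 +0.1000 +1.3000]
  T[1,:] = [+0.0000 -0.4833 +0.5475 +1.7925]
  T[2,:] = [+0.0000 +0.1910 -0.4222 -0.1624]
  T[3,:] = [+0.0000 -0.3111 +0.4482 +1.7555]
|roots of det(T-λI)|: 1.4729, 0.5095, 0.1135, 0.0000.
ρ = 1.4729; 1.4729 > 1 ⇒ diverges.

1.4729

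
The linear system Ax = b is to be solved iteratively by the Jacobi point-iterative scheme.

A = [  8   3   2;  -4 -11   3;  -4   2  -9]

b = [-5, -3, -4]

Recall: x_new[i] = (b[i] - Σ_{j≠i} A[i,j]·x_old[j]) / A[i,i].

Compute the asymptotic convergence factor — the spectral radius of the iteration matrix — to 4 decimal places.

0.6407

A = D + L + U where D = diag(8, -11, -9).
Jacobi: T = -D⁻¹(L+U), T[1,2] = -(3)/(-11) = +0.2727; T[1,1] = 0.
  T[0,:] = [+0.0000, -0.3750, -0.2500]
  T[1,:] = [-0.3636, +0.0000, +0.2727]
  T[2,:] = [-0.4444, +0.2222, +0.0000]
eigenvalue magnitudes: 0.6407, 0.3333, 0.3074.
ρ = 0.6407; 0.6407 < 1, so it converges for any x₀.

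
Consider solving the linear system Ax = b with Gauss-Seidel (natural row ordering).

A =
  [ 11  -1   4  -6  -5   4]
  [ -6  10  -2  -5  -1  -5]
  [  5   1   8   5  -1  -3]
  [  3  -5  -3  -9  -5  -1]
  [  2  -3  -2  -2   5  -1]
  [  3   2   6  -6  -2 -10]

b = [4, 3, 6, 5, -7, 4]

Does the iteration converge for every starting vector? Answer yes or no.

no

Write A = D+L+U with D = diag(11, 10, 8, -9, 5, -10).
GS T = -(D+L)⁻¹U: row 0 first, T[0,5] = -(4)/(11) = -0.3636; later rows by forward substitution.
  T[0,:] = [+0.0000 +0.0909 -0.3636 +0.5455 +0.4545 -0.3636]
  T[1,:] = [+0.0000 +0.0545 -0.0182 +0.8273 +0.3727 +0.2818]
  T[2,:] = [+0.0000 -0.0636 +0.2295 -1.0693 -0.2057 +0.5670]
  T[3,:] = [+0.0000 +0.0212 -0.1876 +0.0787 -0.5426 -0.5779]
  T[4,:] = [+0.0000 -0.0206 +0.1513 -0.1181 -0.2575 +0.5102]
  T[5,:] = [+0.0000 -0.0086 +0.1073 -0.3361 +0.4645 +0.5322]
moduli |λ_i(T)| = 1.2725, 0.4595, 0.4595, 0.1659, 0.0085, 0.0000.
ρ = 1.2725; 1.2725 > 1: divergent.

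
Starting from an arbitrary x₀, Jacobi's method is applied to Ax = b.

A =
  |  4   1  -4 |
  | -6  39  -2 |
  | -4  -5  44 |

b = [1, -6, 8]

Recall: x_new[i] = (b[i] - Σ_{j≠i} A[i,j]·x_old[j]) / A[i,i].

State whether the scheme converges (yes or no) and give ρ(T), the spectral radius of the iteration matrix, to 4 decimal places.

A = D + L + U where D = diag(4, 39, 44).
Jacobi T = -D⁻¹(L+U): T[2,0] = -(-4)/(44) = +0.0909; T[2,2] = 0.
  T[0,:] = [+0.0000, -0.2500, +1.0000]
  T[1,:] = [+0.1538, +0.0000, +0.0513]
  T[2,:] = [+0.0909, +0.1136, +0.0000]
moduli |λ_i(T)| = 0.3285, 0.2229, 0.2229.
ρ = 0.3285; 0.3285 < 1, so it converges for any x₀.

yes, ρ = 0.3285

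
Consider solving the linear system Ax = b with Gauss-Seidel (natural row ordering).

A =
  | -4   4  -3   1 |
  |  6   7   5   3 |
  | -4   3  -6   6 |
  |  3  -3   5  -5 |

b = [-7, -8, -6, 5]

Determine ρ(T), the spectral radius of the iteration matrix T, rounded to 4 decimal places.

Split A = D + L + U, D = diag(-4, 7, -6, -5).
T_GS = -(D+L)⁻¹U: row 0 first, T[0,1] = -(4)/(-4) = +1.0000; later rows by forward substitution.
  T[0,:] = [+0.0000 +1.0000 -0.7500 +0.2500]
  T[1,:] = [+0.0000 -0.8571 -0.0714 -0.6429]
  T[2,:] = [+0.0000 -1.0952 +0.4643 +0.5119]
  T[3,:] = [+0.0000 +0.0190 +0.0571 +1.0476]
|roots of det(T-λI)|: 1.1208, 0.8939, 0.4278, 0.0000.
ρ(T) = max|λ| = 1.1208; 1.1208 > 1 ⇒ diverges.

1.1208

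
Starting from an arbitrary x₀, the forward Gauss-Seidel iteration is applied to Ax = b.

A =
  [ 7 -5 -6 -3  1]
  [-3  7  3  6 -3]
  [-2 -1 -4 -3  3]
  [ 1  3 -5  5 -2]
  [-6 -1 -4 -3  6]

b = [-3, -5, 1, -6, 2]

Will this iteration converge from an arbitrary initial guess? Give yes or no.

Split A = D + L + U, D = diag(7, 7, -4, 5, 6).
GS T = -(D+L)⁻¹U: row 0 first, T[0,3] = -(-3)/(7) = +0.4286; later rows by forward substitution.
  T[0,:] = [+0.0000  +0.7143  +0.8571  +0.4286  -0.1429]
  T[1,:] = [+0.0000  +0.3061  -0.0612  -0.6735  +0.3673]
  T[2,:] = [+0.0000  -0.4337  -0.4133  -0.7959  +0.7296]
  T[3,:] = [+0.0000  -0.7602  -0.5480  -0.4776  +0.9378]
  T[4,:] = [+0.0000  +0.0961  +0.2974  -0.4531  +0.8736]
|λ(T)| sorted: 1.3339, 0.7776, 0.7776, 0.1139, 0.0000.
ρ = 1.3339; 1.3339 > 1, so it fails to converge.

no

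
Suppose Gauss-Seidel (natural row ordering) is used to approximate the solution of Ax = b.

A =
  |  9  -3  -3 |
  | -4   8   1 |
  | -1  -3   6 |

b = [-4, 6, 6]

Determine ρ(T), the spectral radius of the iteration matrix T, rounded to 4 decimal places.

Split A = D + L + U, D = diag(9, 8, 6).
T_GS = -(D+L)⁻¹U: row 0 first, T[0,2] = -(-3)/(9) = +0.3333; later rows by forward substitution.
  T[0,:] = [+0.0000, +0.3333, +0.3333]
  T[1,:] = [+0.0000, +0.1667, +0.0417]
  T[2,:] = [+0.0000, +0.1389, +0.0764]
|λ(T)| sorted: 0.2100, 0.0331, 0.0000.
ρ = 0.2100; 0.2100 < 1, so it converges for any x₀.

0.2100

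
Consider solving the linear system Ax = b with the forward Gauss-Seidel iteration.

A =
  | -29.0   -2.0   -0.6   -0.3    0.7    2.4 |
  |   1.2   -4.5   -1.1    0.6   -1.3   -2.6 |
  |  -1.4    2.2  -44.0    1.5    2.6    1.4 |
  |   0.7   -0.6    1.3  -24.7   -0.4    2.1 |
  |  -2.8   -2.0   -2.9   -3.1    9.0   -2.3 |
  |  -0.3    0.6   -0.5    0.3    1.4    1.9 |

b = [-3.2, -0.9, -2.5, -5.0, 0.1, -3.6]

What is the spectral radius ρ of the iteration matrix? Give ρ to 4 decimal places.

0.1754

Write A = D+L+U with D = diag(-29, -4.5, -44, -24.7, 9, 1.9).
T_GS = -(D+L)⁻¹U: row 0 first, T[0,2] = -(-0.6)/(-29) = -0.0207; later rows by forward substitution.
  T[0,:] = [+0.0000 -0.0690 -0.0207 -0.0103 +0.0241 +0.0828]
  T[1,:] = [+0.0000 -0.0184 -0.2500 +0.1306 -0.2825 -0.5557]
  T[2,:] = [+0.0000 +0.0013 -0.0118 +0.0409 +0.0442 +0.0014]
  T[3,:] = [+0.0000 -0.0014 +0.0049 -0.0013 -0.0063 +0.1009]
  T[4,:] = [+0.0000 -0.0256 -0.0641 +0.0385 -0.0432 +0.1930]
  T[5,:] = [+0.0000 +0.0144 +0.1190 -0.0603 +0.1375 +0.0308]
|λ(T)| sorted: 0.1754, 0.1405, 0.1405, 0.0152, 0.0072, 0.0000.
ρ(T) = max|λ| = 0.1754; 0.1754 < 1 ⇒ converges.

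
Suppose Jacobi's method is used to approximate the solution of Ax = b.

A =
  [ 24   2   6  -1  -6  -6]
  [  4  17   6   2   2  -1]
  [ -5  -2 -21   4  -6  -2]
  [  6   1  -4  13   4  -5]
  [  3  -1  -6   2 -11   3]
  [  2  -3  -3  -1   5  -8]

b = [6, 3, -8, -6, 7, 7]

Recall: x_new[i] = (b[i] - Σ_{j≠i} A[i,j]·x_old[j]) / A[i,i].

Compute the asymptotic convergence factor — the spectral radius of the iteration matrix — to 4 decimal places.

Diagonal D = diag(24, 17, -21, 13, -11, -8); L, U strict lower/upper.
T_J = -D⁻¹(L+U): T[1,5] = -(-1)/(17) = +0.0588; T[1,1] = 0.
  T[0,:] = [+0.0000 -0.0833 -0.2500 +0.0417 +0.2500 +0.2500]
  T[1,:] = [-0.2353 +0.0000 -0.3529 -0.1176 -0.1176 +0.0588]
  T[2,:] = [-0.2381 -0.0952 +0.0000 +0.1905 -0.2857 -0.0952]
  T[3,:] = [-0.4615 -0.0769 +0.3077 +0.0000 -0.3077 +0.3846]
  T[4,:] = [+0.2727 -0.0909 -0.5455 +0.1818 +0.0000 +0.2727]
  T[5,:] = [+0.2500 -0.3750 -0.3750 -0.1250 +0.6250 +0.0000]
|eigenvalues of T|: 0.8988, 0.4601, 0.4601, 0.4366, 0.3365, 0.2127.
ρ(T) = max|λ| = 0.8988; 0.8988 < 1, so it converges for any x₀.

0.8988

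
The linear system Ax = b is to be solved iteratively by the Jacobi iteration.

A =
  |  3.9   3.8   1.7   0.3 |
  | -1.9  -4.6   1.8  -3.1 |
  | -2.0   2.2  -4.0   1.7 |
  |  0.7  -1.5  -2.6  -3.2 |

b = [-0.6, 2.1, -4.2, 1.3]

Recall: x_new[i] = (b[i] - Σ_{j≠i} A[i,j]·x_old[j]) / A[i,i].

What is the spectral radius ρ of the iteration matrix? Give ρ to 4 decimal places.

1.2067

Let D = diag(3.9, -4.6, -4, -3.2); L, U the strict triangles.
T_J = -D⁻¹(L+U): T[1,2] = -(1.8)/(-4.6) = +0.3913; T[1,1] = 0.
  T[0,:] = [+0.0000  -0.9744  -0.4359  -0.0769]
  T[1,:] = [-0.4130  +0.0000  +0.3913  -0.6739]
  T[2,:] = [-0.5000  +0.5500  +0.0000  +0.4250]
  T[3,:] = [+0.2188  -0.4688  -0.8125  +0.0000]
|roots of det(T-λI)|: 1.2067, 0.7340, 0.5655, 0.5655.
spectral radius ρ = 1.2067; 1.2067 > 1, so it fails to converge.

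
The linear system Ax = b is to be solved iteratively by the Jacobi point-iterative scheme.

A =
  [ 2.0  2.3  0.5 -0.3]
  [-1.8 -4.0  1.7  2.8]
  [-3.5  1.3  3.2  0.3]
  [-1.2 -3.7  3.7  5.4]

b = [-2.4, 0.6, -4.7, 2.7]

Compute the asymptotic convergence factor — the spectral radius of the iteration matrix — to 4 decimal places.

Let D = diag(2, -4, 3.2, 5.4); L, U the strict triangles.
Jacobi: T = -D⁻¹(L+U), T[1,0] = -(-1.8)/(-4) = -0.4500; T[1,1] = 0.
  T[0,:] = [+0.0000  -1.1500  -0.2500  +0.1500]
  T[1,:] = [-0.4500  +0.0000  +0.4250  +0.7000]
  T[2,:] = [+1.0938  -0.4062  +0.0000  -0.0938]
  T[3,:] = [+0.2222  +0.6852  -0.6852  +0.0000]
eigenvalue magnitudes: 1.2942, 0.8807, 0.8137, 0.8137.
ρ(T) = max|λ| = 1.2942; 1.2942 > 1: divergent.

1.2942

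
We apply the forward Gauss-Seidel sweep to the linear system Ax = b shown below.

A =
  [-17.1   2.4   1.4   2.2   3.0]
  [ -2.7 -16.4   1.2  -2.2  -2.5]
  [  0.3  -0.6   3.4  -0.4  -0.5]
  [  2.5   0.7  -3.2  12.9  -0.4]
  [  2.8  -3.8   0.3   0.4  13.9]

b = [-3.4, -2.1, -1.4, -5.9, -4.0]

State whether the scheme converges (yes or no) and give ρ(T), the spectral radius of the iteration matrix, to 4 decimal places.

yes, ρ = 0.1513

Split A = D + L + U, D = diag(-17.1, -16.4, 3.4, 12.9, 13.9).
T_GS = -(D+L)⁻¹U: row 0 first, T[0,2] = -(1.4)/(-17.1) = +0.0819; later rows by forward substitution.
  T[0,:] = [+0.0000 +0.1404 +0.0819 +0.1287 +0.1754]
  T[1,:] = [+0.0000 -0.0231 +0.0597 -0.1553 -0.1813]
  T[2,:] = [+0.0000 -0.0165 +0.0033 +0.0789 +0.0996]
  T[3,:] = [+0.0000 -0.0300 -0.0183 +0.0031 +0.0315]
  T[4,:] = [+0.0000 -0.0334 +0.0003 -0.0702 -0.0880]
eigenvalue magnitudes: 0.1513, 0.0569, 0.0569, 0.0154, 0.0000.
spectral radius ρ = 0.1513; 0.1513 < 1 ⇒ converges.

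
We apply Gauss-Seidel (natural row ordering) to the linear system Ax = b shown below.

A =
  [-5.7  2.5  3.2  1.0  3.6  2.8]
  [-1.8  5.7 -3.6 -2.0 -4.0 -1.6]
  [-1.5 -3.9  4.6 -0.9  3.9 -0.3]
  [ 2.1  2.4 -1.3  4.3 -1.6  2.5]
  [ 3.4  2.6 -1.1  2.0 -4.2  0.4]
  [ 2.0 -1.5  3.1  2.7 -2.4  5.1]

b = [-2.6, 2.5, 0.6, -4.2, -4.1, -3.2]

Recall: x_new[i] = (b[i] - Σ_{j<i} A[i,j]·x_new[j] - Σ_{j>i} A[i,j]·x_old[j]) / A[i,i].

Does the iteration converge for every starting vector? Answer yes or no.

Diagonal D = diag(-5.7, 5.7, 4.6, 4.3, -4.2, 5.1); L, U strict lower/upper.
GS T = -(D+L)⁻¹U: row 0 first, T[0,3] = -(1)/(-5.7) = +0.1754; later rows by forward substitution.
  T[0,:] = [+0.0000, +0.4386, +0.5614, +0.1754, +0.6316, +0.4912]
  T[1,:] = [+0.0000, +0.1385, +0.8089, +0.4063, +0.9012, +0.4358]
  T[2,:] = [+0.0000, +0.2604, +0.8688, +0.5973, +0.1222, +0.5949]
  T[3,:] = [+0.0000, -0.2128, -0.4630, -0.1319, -0.4024, -0.8847]
  T[4,:] = [+0.0000, +0.2713, +0.5072, +0.1743, +0.8455, +0.1856]
  T[5,:] = [+0.0000, -0.0493, -0.0266, -0.1605, +0.5541, +0.1296]
|roots of det(T-λI)|: 1.2585, 0.7428, 0.1477, 0.1477, 0.0369, 0.0000.
ρ(T) = max|λ| = 1.2585; 1.2585 > 1 ⇒ diverges.

no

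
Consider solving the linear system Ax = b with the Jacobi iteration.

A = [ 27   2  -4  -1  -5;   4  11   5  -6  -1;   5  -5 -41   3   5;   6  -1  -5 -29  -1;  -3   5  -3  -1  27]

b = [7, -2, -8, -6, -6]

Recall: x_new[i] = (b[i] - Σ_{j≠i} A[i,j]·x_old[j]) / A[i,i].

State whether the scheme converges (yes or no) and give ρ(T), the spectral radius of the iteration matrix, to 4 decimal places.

yes, ρ = 0.4512

Let D = diag(27, 11, -41, -29, 27); L, U the strict triangles.
T_J = -D⁻¹(L+U): T[2,0] = -(5)/(-41) = +0.1220; T[2,2] = 0.
  T[0,:] = [+0.0000  -0.0741  +0.1481  +0.0370  +0.1852]
  T[1,:] = [-0.3636  +0.0000  -0.4545  +0.5455  +0.0909]
  T[2,:] = [+0.1220  -0.1220  +0.0000  +0.0732  +0.1220]
  T[3,:] = [+0.2069  -0.0345  -0.1724  +0.0000  -0.0345]
  T[4,:] = [+0.1111  -0.1852  +0.1111  +0.0370  +0.0000]
moduli |λ_i(T)| = 0.4512, 0.3023, 0.3023, 0.0620, 0.0116.
spectral radius ρ = 0.4512; 0.4512 < 1 ⇒ converges.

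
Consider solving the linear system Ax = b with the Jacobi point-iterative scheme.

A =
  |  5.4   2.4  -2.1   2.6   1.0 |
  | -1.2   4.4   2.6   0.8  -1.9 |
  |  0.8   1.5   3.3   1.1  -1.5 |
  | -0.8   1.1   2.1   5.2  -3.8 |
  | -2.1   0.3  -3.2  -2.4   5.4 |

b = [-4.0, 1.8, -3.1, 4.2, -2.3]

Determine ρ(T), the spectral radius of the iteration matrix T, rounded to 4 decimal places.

1.2128

Let D = diag(5.4, 4.4, 3.3, 5.2, 5.4); L, U the strict triangles.
T_J = -D⁻¹(L+U): T[1,2] = -(2.6)/(4.4) = -0.5909; T[1,1] = 0.
  T[0,:] = [+0.0000 -0.4444 +0.3889 -0.4815 -0.1852]
  T[1,:] = [+0.2727 +0.0000 -0.5909 -0.1818 +0.4318]
  T[2,:] = [-0.2424 -0.4545 +0.0000 -0.3333 +0.4545]
  T[3,:] = [+0.1538 -0.2115 -0.4038 +0.0000 +0.7308]
  T[4,:] = [+0.3889 -0.0556 +0.5926 +0.4444 +0.0000]
moduli |λ_i(T)| = 1.2128, 0.6594, 0.6594, 0.6195, 0.0326.
spectral radius ρ = 1.2128; 1.2128 > 1: divergent.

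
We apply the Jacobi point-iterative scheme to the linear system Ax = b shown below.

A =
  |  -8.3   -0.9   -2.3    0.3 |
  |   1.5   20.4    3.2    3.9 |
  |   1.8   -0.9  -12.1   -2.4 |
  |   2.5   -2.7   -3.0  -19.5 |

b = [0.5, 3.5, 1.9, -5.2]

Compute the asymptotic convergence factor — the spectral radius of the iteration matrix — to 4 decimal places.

Split A = D + L + U, D = diag(-8.3, 20.4, -12.1, -19.5).
T_J = -D⁻¹(L+U): T[2,1] = -(-0.9)/(-12.1) = -0.0744; T[2,2] = 0.
  T[0,:] = [+0.0000  -0.1084  -0.2771  +0.0361]
  T[1,:] = [-0.0735  +0.0000  -0.1569  -0.1912]
  T[2,:] = [+0.1488  -0.0744  +0.0000  -0.1983]
  T[3,:] = [+0.1282  -0.1385  -0.1538  +0.0000]
|eigenvalues of T|: 0.2374, 0.1204, 0.1204, 0.0080.
spectral radius ρ = 0.2374; 0.2374 < 1: convergent.

0.2374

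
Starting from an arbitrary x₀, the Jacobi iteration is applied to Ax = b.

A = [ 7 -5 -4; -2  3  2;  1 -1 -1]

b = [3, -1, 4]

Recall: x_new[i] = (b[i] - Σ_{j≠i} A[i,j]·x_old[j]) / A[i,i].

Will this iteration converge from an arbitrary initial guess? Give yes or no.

no

Diagonal D = diag(7, 3, -1); L, U strict lower/upper.
Jacobi T = -D⁻¹(L+U): T[2,0] = -(1)/(-1) = +1.0000; T[2,2] = 0.
  T[0,:] = [+0.0000, +0.7143, +0.5714]
  T[1,:] = [+0.6667, +0.0000, -0.6667]
  T[2,:] = [+1.0000, -1.0000, +0.0000]
|roots of det(T-λI)|: 1.5105, 0.8100, 0.7006.
ρ(T) = max|λ| = 1.5105; 1.5105 > 1, so it fails to converge.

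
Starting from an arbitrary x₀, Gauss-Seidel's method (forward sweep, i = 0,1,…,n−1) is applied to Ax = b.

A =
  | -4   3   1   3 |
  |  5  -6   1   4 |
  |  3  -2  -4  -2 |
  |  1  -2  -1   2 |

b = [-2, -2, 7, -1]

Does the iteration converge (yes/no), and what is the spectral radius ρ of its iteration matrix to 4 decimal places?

no, ρ = 1.3005

Let D = diag(-4, -6, -4, 2); L, U the strict triangles.
T_GS = -(D+L)⁻¹U: row 0 first, T[0,1] = -(3)/(-4) = +0.7500; later rows by forward substitution.
  T[0,:] = [+0.0000  +0.7500  +0.2500  +0.7500]
  T[1,:] = [+0.0000  +0.6250  +0.3750  +1.2917]
  T[2,:] = [+0.0000  +0.2500  +0.0000  -0.5833]
  T[3,:] = [+0.0000  +0.3750  +0.2500  +0.6250]
|λ(T)| sorted: 1.3005, 0.1550, 0.1550, 0.0000.
ρ(T) = max|λ| = 1.3005; 1.3005 > 1 ⇒ diverges.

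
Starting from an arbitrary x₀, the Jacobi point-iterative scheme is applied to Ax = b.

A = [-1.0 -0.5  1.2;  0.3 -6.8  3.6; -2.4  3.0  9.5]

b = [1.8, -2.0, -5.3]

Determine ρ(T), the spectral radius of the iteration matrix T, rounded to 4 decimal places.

0.5232

A = D + L + U where D = diag(-1, -6.8, 9.5).
Jacobi T = -D⁻¹(L+U): T[1,0] = -(0.3)/(-6.8) = +0.0441; T[1,1] = 0.
  T[0,:] = [+0.0000 -0.5000 +1.2000]
  T[1,:] = [+0.0441 +0.0000 +0.5294]
  T[2,:] = [+0.2526 -0.3158 +0.0000]
eigenvalue magnitudes: 0.5232, 0.3997, 0.3997.
ρ(T) = max|λ| = 0.5232; 0.5232 < 1, so it converges for any x₀.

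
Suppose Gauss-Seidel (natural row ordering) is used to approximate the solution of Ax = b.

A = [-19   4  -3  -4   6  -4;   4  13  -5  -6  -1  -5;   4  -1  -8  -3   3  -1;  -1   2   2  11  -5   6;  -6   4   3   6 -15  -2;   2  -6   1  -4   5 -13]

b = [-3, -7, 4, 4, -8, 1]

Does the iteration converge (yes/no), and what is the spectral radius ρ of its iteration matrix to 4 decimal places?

A = D + L + U where D = diag(-19, 13, -8, 11, -15, -13).
T_GS = -(D+L)⁻¹U: row 0 first, T[0,1] = -(4)/(-19) = +0.2105; later rows by forward substitution.
  T[0,:] = [+0.0000 +0.2105 -0.1579 -0.2105 +0.3158 -0.2105]
  T[1,:] = [+0.0000 -0.0648 +0.4332 +0.5263 -0.0202 +0.4494]
  T[2,:] = [+0.0000 +0.1134 -0.1331 -0.5461 +0.5354 -0.2864]
  T[3,:] = [+0.0000 +0.0103 -0.0689 -0.0156 +0.3896 -0.5942]
  T[4,:] = [+0.0000 -0.0747 +0.1245 +0.1091 +0.1312 -0.2243]
  T[5,:] = [+0.0000 +0.0391 -0.1654 -0.2705 +0.0297 -0.1653]
eigenvalue magnitudes: 0.8404, 0.3825, 0.2232, 0.0695, 0.0568, 0.0000.
ρ = 0.8404; 0.8404 < 1 ⇒ converges.

yes, ρ = 0.8404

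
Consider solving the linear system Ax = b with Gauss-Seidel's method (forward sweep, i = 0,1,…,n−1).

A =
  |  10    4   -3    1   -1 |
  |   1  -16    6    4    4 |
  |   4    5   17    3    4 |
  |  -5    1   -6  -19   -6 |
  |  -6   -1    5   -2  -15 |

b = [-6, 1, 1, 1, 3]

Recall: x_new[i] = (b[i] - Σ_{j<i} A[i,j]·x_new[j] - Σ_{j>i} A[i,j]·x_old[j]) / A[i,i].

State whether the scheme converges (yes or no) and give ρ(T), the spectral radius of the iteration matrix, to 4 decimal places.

Write A = D+L+U with D = diag(10, -16, 17, -19, -15).
T_GS = -(D+L)⁻¹U: row 0 first, T[0,3] = -(1)/(10) = -0.1000; later rows by forward substitution.
  T[0,:] = [+0.0000  -0.4000  +0.3000  -0.1000  +0.1000]
  T[1,:] = [+0.0000  -0.0250  +0.3937  +0.2437  +0.2562]
  T[2,:] = [+0.0000  +0.1015  -0.1864  -0.2246  -0.3342]
  T[3,:] = [+0.0000  +0.0719  +0.0006  +0.1101  -0.2231]
  T[4,:] = [+0.0000  +0.1859  -0.2085  -0.0658  -0.1387]
|eigenvalues of T|: 0.6567, 0.2138, 0.2138, 0.1114, 0.0000.
ρ = 0.6567; 0.6567 < 1: convergent.

yes, ρ = 0.6567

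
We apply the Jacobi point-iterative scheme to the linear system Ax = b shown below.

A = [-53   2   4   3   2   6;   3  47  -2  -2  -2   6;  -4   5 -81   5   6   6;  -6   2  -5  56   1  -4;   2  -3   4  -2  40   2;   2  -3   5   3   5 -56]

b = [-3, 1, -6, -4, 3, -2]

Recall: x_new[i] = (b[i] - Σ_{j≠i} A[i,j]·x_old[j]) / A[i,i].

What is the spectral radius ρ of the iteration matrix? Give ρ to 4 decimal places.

0.1702

Let D = diag(-53, 47, -81, 56, 40, -56); L, U the strict triangles.
Jacobi T = -D⁻¹(L+U): T[4,3] = -(-2)/(40) = +0.0500; T[4,4] = 0.
  T[0,:] = [+0.0000 +0.0377 +0.0755 +0.0566 +0.0377 +0.1132]
  T[1,:] = [-0.0638 +0.0000 +0.0426 +0.0426 +0.0426 -0.1277]
  T[2,:] = [-0.0494 +0.0617 +0.0000 +0.0617 +0.0741 +0.0741]
  T[3,:] = [+0.1071 -0.0357 +0.0893 +0.0000 -0.0179 +0.0714]
  T[4,:] = [-0.0500 +0.0750 -0.1000 +0.0500 +0.0000 -0.0500]
  T[5,:] = [+0.0357 -0.0536 +0.0893 +0.0536 +0.0893 +0.0000]
|eigenvalues of T|: 0.1702, 0.1354, 0.0945, 0.0945, 0.0542, 0.0209.
ρ = 0.1702; 0.1702 < 1, so it converges for any x₀.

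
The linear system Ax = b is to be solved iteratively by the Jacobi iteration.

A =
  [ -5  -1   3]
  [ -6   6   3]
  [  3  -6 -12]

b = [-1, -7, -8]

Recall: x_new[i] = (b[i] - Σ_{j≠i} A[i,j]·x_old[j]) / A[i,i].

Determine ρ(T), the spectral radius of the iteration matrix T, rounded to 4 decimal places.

0.7521

Let D = diag(-5, 6, -12); L, U the strict triangles.
Jacobi: T = -D⁻¹(L+U), T[0,2] = -(3)/(-5) = +0.6000; T[0,0] = 0.
  T[0,:] = [+0.0000 -0.2000 +0.6000]
  T[1,:] = [+1.0000 +0.0000 -0.5000]
  T[2,:] = [+0.2500 -0.5000 +0.0000]
|λ(T)| sorted: 0.7521, 0.6047, 0.6047.
spectral radius ρ = 0.7521; 0.7521 < 1: convergent.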